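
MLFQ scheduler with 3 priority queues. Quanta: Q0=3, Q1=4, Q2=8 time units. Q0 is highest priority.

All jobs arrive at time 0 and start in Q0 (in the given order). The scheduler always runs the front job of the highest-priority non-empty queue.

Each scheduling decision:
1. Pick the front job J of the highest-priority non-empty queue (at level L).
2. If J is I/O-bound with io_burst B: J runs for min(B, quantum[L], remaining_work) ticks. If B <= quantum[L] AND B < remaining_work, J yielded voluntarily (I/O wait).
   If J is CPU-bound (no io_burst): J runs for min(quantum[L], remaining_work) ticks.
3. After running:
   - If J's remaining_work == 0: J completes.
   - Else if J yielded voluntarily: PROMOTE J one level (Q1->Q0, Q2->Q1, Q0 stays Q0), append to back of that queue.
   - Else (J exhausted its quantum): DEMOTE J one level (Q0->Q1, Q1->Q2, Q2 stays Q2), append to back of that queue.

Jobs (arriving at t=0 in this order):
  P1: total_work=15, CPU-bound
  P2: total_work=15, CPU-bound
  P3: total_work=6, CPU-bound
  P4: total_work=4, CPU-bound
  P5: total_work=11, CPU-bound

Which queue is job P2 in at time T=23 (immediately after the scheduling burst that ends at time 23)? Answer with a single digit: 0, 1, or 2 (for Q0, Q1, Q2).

Answer: 2

Derivation:
t=0-3: P1@Q0 runs 3, rem=12, quantum used, demote→Q1. Q0=[P2,P3,P4,P5] Q1=[P1] Q2=[]
t=3-6: P2@Q0 runs 3, rem=12, quantum used, demote→Q1. Q0=[P3,P4,P5] Q1=[P1,P2] Q2=[]
t=6-9: P3@Q0 runs 3, rem=3, quantum used, demote→Q1. Q0=[P4,P5] Q1=[P1,P2,P3] Q2=[]
t=9-12: P4@Q0 runs 3, rem=1, quantum used, demote→Q1. Q0=[P5] Q1=[P1,P2,P3,P4] Q2=[]
t=12-15: P5@Q0 runs 3, rem=8, quantum used, demote→Q1. Q0=[] Q1=[P1,P2,P3,P4,P5] Q2=[]
t=15-19: P1@Q1 runs 4, rem=8, quantum used, demote→Q2. Q0=[] Q1=[P2,P3,P4,P5] Q2=[P1]
t=19-23: P2@Q1 runs 4, rem=8, quantum used, demote→Q2. Q0=[] Q1=[P3,P4,P5] Q2=[P1,P2]
t=23-26: P3@Q1 runs 3, rem=0, completes. Q0=[] Q1=[P4,P5] Q2=[P1,P2]
t=26-27: P4@Q1 runs 1, rem=0, completes. Q0=[] Q1=[P5] Q2=[P1,P2]
t=27-31: P5@Q1 runs 4, rem=4, quantum used, demote→Q2. Q0=[] Q1=[] Q2=[P1,P2,P5]
t=31-39: P1@Q2 runs 8, rem=0, completes. Q0=[] Q1=[] Q2=[P2,P5]
t=39-47: P2@Q2 runs 8, rem=0, completes. Q0=[] Q1=[] Q2=[P5]
t=47-51: P5@Q2 runs 4, rem=0, completes. Q0=[] Q1=[] Q2=[]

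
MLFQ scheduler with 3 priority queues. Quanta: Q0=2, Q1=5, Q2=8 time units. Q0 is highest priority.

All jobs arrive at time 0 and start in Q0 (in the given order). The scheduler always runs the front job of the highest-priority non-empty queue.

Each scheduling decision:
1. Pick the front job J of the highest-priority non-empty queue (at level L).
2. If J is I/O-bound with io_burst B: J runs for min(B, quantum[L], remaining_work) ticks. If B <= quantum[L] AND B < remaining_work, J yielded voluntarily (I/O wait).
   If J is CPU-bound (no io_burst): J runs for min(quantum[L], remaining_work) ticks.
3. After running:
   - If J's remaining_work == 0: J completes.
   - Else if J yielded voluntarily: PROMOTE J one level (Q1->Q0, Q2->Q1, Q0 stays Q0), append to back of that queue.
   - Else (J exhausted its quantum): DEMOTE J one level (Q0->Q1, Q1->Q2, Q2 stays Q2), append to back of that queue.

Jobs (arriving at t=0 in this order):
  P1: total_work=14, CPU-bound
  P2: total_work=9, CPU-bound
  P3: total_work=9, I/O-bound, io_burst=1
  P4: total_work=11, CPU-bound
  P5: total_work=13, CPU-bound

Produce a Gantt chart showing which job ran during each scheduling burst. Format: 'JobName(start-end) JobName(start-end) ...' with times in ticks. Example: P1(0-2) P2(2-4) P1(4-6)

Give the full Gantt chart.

Answer: P1(0-2) P2(2-4) P3(4-5) P4(5-7) P5(7-9) P3(9-10) P3(10-11) P3(11-12) P3(12-13) P3(13-14) P3(14-15) P3(15-16) P3(16-17) P1(17-22) P2(22-27) P4(27-32) P5(32-37) P1(37-44) P2(44-46) P4(46-50) P5(50-56)

Derivation:
t=0-2: P1@Q0 runs 2, rem=12, quantum used, demote→Q1. Q0=[P2,P3,P4,P5] Q1=[P1] Q2=[]
t=2-4: P2@Q0 runs 2, rem=7, quantum used, demote→Q1. Q0=[P3,P4,P5] Q1=[P1,P2] Q2=[]
t=4-5: P3@Q0 runs 1, rem=8, I/O yield, promote→Q0. Q0=[P4,P5,P3] Q1=[P1,P2] Q2=[]
t=5-7: P4@Q0 runs 2, rem=9, quantum used, demote→Q1. Q0=[P5,P3] Q1=[P1,P2,P4] Q2=[]
t=7-9: P5@Q0 runs 2, rem=11, quantum used, demote→Q1. Q0=[P3] Q1=[P1,P2,P4,P5] Q2=[]
t=9-10: P3@Q0 runs 1, rem=7, I/O yield, promote→Q0. Q0=[P3] Q1=[P1,P2,P4,P5] Q2=[]
t=10-11: P3@Q0 runs 1, rem=6, I/O yield, promote→Q0. Q0=[P3] Q1=[P1,P2,P4,P5] Q2=[]
t=11-12: P3@Q0 runs 1, rem=5, I/O yield, promote→Q0. Q0=[P3] Q1=[P1,P2,P4,P5] Q2=[]
t=12-13: P3@Q0 runs 1, rem=4, I/O yield, promote→Q0. Q0=[P3] Q1=[P1,P2,P4,P5] Q2=[]
t=13-14: P3@Q0 runs 1, rem=3, I/O yield, promote→Q0. Q0=[P3] Q1=[P1,P2,P4,P5] Q2=[]
t=14-15: P3@Q0 runs 1, rem=2, I/O yield, promote→Q0. Q0=[P3] Q1=[P1,P2,P4,P5] Q2=[]
t=15-16: P3@Q0 runs 1, rem=1, I/O yield, promote→Q0. Q0=[P3] Q1=[P1,P2,P4,P5] Q2=[]
t=16-17: P3@Q0 runs 1, rem=0, completes. Q0=[] Q1=[P1,P2,P4,P5] Q2=[]
t=17-22: P1@Q1 runs 5, rem=7, quantum used, demote→Q2. Q0=[] Q1=[P2,P4,P5] Q2=[P1]
t=22-27: P2@Q1 runs 5, rem=2, quantum used, demote→Q2. Q0=[] Q1=[P4,P5] Q2=[P1,P2]
t=27-32: P4@Q1 runs 5, rem=4, quantum used, demote→Q2. Q0=[] Q1=[P5] Q2=[P1,P2,P4]
t=32-37: P5@Q1 runs 5, rem=6, quantum used, demote→Q2. Q0=[] Q1=[] Q2=[P1,P2,P4,P5]
t=37-44: P1@Q2 runs 7, rem=0, completes. Q0=[] Q1=[] Q2=[P2,P4,P5]
t=44-46: P2@Q2 runs 2, rem=0, completes. Q0=[] Q1=[] Q2=[P4,P5]
t=46-50: P4@Q2 runs 4, rem=0, completes. Q0=[] Q1=[] Q2=[P5]
t=50-56: P5@Q2 runs 6, rem=0, completes. Q0=[] Q1=[] Q2=[]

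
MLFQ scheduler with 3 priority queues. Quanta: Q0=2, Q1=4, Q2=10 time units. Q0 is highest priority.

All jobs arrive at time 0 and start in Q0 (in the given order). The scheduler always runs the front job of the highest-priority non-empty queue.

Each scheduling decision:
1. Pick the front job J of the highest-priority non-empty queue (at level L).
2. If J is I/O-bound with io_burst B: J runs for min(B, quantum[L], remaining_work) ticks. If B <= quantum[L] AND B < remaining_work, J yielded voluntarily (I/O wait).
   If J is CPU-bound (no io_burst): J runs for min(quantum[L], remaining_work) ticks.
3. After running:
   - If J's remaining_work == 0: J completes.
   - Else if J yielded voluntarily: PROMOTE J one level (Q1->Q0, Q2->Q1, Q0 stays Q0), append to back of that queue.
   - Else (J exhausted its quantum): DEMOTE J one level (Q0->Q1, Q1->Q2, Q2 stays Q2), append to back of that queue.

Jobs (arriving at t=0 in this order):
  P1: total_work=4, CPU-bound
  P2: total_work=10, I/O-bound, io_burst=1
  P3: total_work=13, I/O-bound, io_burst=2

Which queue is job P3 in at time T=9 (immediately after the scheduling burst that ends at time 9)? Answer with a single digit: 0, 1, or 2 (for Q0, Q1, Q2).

Answer: 0

Derivation:
t=0-2: P1@Q0 runs 2, rem=2, quantum used, demote→Q1. Q0=[P2,P3] Q1=[P1] Q2=[]
t=2-3: P2@Q0 runs 1, rem=9, I/O yield, promote→Q0. Q0=[P3,P2] Q1=[P1] Q2=[]
t=3-5: P3@Q0 runs 2, rem=11, I/O yield, promote→Q0. Q0=[P2,P3] Q1=[P1] Q2=[]
t=5-6: P2@Q0 runs 1, rem=8, I/O yield, promote→Q0. Q0=[P3,P2] Q1=[P1] Q2=[]
t=6-8: P3@Q0 runs 2, rem=9, I/O yield, promote→Q0. Q0=[P2,P3] Q1=[P1] Q2=[]
t=8-9: P2@Q0 runs 1, rem=7, I/O yield, promote→Q0. Q0=[P3,P2] Q1=[P1] Q2=[]
t=9-11: P3@Q0 runs 2, rem=7, I/O yield, promote→Q0. Q0=[P2,P3] Q1=[P1] Q2=[]
t=11-12: P2@Q0 runs 1, rem=6, I/O yield, promote→Q0. Q0=[P3,P2] Q1=[P1] Q2=[]
t=12-14: P3@Q0 runs 2, rem=5, I/O yield, promote→Q0. Q0=[P2,P3] Q1=[P1] Q2=[]
t=14-15: P2@Q0 runs 1, rem=5, I/O yield, promote→Q0. Q0=[P3,P2] Q1=[P1] Q2=[]
t=15-17: P3@Q0 runs 2, rem=3, I/O yield, promote→Q0. Q0=[P2,P3] Q1=[P1] Q2=[]
t=17-18: P2@Q0 runs 1, rem=4, I/O yield, promote→Q0. Q0=[P3,P2] Q1=[P1] Q2=[]
t=18-20: P3@Q0 runs 2, rem=1, I/O yield, promote→Q0. Q0=[P2,P3] Q1=[P1] Q2=[]
t=20-21: P2@Q0 runs 1, rem=3, I/O yield, promote→Q0. Q0=[P3,P2] Q1=[P1] Q2=[]
t=21-22: P3@Q0 runs 1, rem=0, completes. Q0=[P2] Q1=[P1] Q2=[]
t=22-23: P2@Q0 runs 1, rem=2, I/O yield, promote→Q0. Q0=[P2] Q1=[P1] Q2=[]
t=23-24: P2@Q0 runs 1, rem=1, I/O yield, promote→Q0. Q0=[P2] Q1=[P1] Q2=[]
t=24-25: P2@Q0 runs 1, rem=0, completes. Q0=[] Q1=[P1] Q2=[]
t=25-27: P1@Q1 runs 2, rem=0, completes. Q0=[] Q1=[] Q2=[]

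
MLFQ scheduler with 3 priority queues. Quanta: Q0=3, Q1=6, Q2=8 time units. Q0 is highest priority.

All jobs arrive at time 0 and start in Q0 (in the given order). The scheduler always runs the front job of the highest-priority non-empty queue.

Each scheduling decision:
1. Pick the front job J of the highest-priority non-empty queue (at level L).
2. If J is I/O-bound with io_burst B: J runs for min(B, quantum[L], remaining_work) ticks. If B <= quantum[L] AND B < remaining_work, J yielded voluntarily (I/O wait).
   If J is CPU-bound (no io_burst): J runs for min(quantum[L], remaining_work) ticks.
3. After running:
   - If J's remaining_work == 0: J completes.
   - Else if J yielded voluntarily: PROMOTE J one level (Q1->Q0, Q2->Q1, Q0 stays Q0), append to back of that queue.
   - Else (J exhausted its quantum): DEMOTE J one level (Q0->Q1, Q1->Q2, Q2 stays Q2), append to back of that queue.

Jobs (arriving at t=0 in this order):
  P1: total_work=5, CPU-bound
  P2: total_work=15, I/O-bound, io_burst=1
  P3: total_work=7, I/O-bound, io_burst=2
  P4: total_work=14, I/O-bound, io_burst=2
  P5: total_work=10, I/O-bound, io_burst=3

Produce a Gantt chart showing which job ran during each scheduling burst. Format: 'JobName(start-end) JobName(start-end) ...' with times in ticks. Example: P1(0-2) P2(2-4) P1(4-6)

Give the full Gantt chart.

t=0-3: P1@Q0 runs 3, rem=2, quantum used, demote→Q1. Q0=[P2,P3,P4,P5] Q1=[P1] Q2=[]
t=3-4: P2@Q0 runs 1, rem=14, I/O yield, promote→Q0. Q0=[P3,P4,P5,P2] Q1=[P1] Q2=[]
t=4-6: P3@Q0 runs 2, rem=5, I/O yield, promote→Q0. Q0=[P4,P5,P2,P3] Q1=[P1] Q2=[]
t=6-8: P4@Q0 runs 2, rem=12, I/O yield, promote→Q0. Q0=[P5,P2,P3,P4] Q1=[P1] Q2=[]
t=8-11: P5@Q0 runs 3, rem=7, I/O yield, promote→Q0. Q0=[P2,P3,P4,P5] Q1=[P1] Q2=[]
t=11-12: P2@Q0 runs 1, rem=13, I/O yield, promote→Q0. Q0=[P3,P4,P5,P2] Q1=[P1] Q2=[]
t=12-14: P3@Q0 runs 2, rem=3, I/O yield, promote→Q0. Q0=[P4,P5,P2,P3] Q1=[P1] Q2=[]
t=14-16: P4@Q0 runs 2, rem=10, I/O yield, promote→Q0. Q0=[P5,P2,P3,P4] Q1=[P1] Q2=[]
t=16-19: P5@Q0 runs 3, rem=4, I/O yield, promote→Q0. Q0=[P2,P3,P4,P5] Q1=[P1] Q2=[]
t=19-20: P2@Q0 runs 1, rem=12, I/O yield, promote→Q0. Q0=[P3,P4,P5,P2] Q1=[P1] Q2=[]
t=20-22: P3@Q0 runs 2, rem=1, I/O yield, promote→Q0. Q0=[P4,P5,P2,P3] Q1=[P1] Q2=[]
t=22-24: P4@Q0 runs 2, rem=8, I/O yield, promote→Q0. Q0=[P5,P2,P3,P4] Q1=[P1] Q2=[]
t=24-27: P5@Q0 runs 3, rem=1, I/O yield, promote→Q0. Q0=[P2,P3,P4,P5] Q1=[P1] Q2=[]
t=27-28: P2@Q0 runs 1, rem=11, I/O yield, promote→Q0. Q0=[P3,P4,P5,P2] Q1=[P1] Q2=[]
t=28-29: P3@Q0 runs 1, rem=0, completes. Q0=[P4,P5,P2] Q1=[P1] Q2=[]
t=29-31: P4@Q0 runs 2, rem=6, I/O yield, promote→Q0. Q0=[P5,P2,P4] Q1=[P1] Q2=[]
t=31-32: P5@Q0 runs 1, rem=0, completes. Q0=[P2,P4] Q1=[P1] Q2=[]
t=32-33: P2@Q0 runs 1, rem=10, I/O yield, promote→Q0. Q0=[P4,P2] Q1=[P1] Q2=[]
t=33-35: P4@Q0 runs 2, rem=4, I/O yield, promote→Q0. Q0=[P2,P4] Q1=[P1] Q2=[]
t=35-36: P2@Q0 runs 1, rem=9, I/O yield, promote→Q0. Q0=[P4,P2] Q1=[P1] Q2=[]
t=36-38: P4@Q0 runs 2, rem=2, I/O yield, promote→Q0. Q0=[P2,P4] Q1=[P1] Q2=[]
t=38-39: P2@Q0 runs 1, rem=8, I/O yield, promote→Q0. Q0=[P4,P2] Q1=[P1] Q2=[]
t=39-41: P4@Q0 runs 2, rem=0, completes. Q0=[P2] Q1=[P1] Q2=[]
t=41-42: P2@Q0 runs 1, rem=7, I/O yield, promote→Q0. Q0=[P2] Q1=[P1] Q2=[]
t=42-43: P2@Q0 runs 1, rem=6, I/O yield, promote→Q0. Q0=[P2] Q1=[P1] Q2=[]
t=43-44: P2@Q0 runs 1, rem=5, I/O yield, promote→Q0. Q0=[P2] Q1=[P1] Q2=[]
t=44-45: P2@Q0 runs 1, rem=4, I/O yield, promote→Q0. Q0=[P2] Q1=[P1] Q2=[]
t=45-46: P2@Q0 runs 1, rem=3, I/O yield, promote→Q0. Q0=[P2] Q1=[P1] Q2=[]
t=46-47: P2@Q0 runs 1, rem=2, I/O yield, promote→Q0. Q0=[P2] Q1=[P1] Q2=[]
t=47-48: P2@Q0 runs 1, rem=1, I/O yield, promote→Q0. Q0=[P2] Q1=[P1] Q2=[]
t=48-49: P2@Q0 runs 1, rem=0, completes. Q0=[] Q1=[P1] Q2=[]
t=49-51: P1@Q1 runs 2, rem=0, completes. Q0=[] Q1=[] Q2=[]

Answer: P1(0-3) P2(3-4) P3(4-6) P4(6-8) P5(8-11) P2(11-12) P3(12-14) P4(14-16) P5(16-19) P2(19-20) P3(20-22) P4(22-24) P5(24-27) P2(27-28) P3(28-29) P4(29-31) P5(31-32) P2(32-33) P4(33-35) P2(35-36) P4(36-38) P2(38-39) P4(39-41) P2(41-42) P2(42-43) P2(43-44) P2(44-45) P2(45-46) P2(46-47) P2(47-48) P2(48-49) P1(49-51)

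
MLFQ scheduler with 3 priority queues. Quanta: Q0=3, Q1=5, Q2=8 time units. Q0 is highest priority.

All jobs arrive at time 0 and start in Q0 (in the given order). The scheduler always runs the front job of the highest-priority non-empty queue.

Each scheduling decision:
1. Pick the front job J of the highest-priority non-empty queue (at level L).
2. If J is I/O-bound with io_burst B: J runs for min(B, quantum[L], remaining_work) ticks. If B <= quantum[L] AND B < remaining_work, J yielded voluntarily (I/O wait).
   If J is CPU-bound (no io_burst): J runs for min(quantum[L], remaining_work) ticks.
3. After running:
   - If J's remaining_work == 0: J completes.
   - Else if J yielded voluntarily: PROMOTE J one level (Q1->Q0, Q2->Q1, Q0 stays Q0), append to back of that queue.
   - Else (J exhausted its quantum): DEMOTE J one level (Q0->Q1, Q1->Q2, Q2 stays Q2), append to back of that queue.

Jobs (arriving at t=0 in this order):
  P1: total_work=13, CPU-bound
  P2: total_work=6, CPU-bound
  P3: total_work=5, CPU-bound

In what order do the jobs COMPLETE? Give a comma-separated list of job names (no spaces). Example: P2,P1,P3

Answer: P2,P3,P1

Derivation:
t=0-3: P1@Q0 runs 3, rem=10, quantum used, demote→Q1. Q0=[P2,P3] Q1=[P1] Q2=[]
t=3-6: P2@Q0 runs 3, rem=3, quantum used, demote→Q1. Q0=[P3] Q1=[P1,P2] Q2=[]
t=6-9: P3@Q0 runs 3, rem=2, quantum used, demote→Q1. Q0=[] Q1=[P1,P2,P3] Q2=[]
t=9-14: P1@Q1 runs 5, rem=5, quantum used, demote→Q2. Q0=[] Q1=[P2,P3] Q2=[P1]
t=14-17: P2@Q1 runs 3, rem=0, completes. Q0=[] Q1=[P3] Q2=[P1]
t=17-19: P3@Q1 runs 2, rem=0, completes. Q0=[] Q1=[] Q2=[P1]
t=19-24: P1@Q2 runs 5, rem=0, completes. Q0=[] Q1=[] Q2=[]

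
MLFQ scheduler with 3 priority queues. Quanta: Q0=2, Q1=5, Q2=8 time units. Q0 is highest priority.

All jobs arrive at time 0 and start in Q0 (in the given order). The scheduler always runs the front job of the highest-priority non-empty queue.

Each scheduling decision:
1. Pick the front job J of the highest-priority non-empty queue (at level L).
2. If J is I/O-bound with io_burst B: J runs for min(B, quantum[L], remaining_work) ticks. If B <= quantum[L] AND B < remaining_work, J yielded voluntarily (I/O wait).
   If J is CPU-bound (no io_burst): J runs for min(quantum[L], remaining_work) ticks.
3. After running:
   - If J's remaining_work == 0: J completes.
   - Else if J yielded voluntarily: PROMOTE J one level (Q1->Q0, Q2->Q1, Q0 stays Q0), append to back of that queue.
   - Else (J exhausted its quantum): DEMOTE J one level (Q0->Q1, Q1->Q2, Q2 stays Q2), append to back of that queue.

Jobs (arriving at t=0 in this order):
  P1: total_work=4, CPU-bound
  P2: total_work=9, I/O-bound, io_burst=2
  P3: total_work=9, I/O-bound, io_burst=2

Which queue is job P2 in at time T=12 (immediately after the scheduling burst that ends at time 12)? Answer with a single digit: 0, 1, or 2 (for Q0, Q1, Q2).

Answer: 0

Derivation:
t=0-2: P1@Q0 runs 2, rem=2, quantum used, demote→Q1. Q0=[P2,P3] Q1=[P1] Q2=[]
t=2-4: P2@Q0 runs 2, rem=7, I/O yield, promote→Q0. Q0=[P3,P2] Q1=[P1] Q2=[]
t=4-6: P3@Q0 runs 2, rem=7, I/O yield, promote→Q0. Q0=[P2,P3] Q1=[P1] Q2=[]
t=6-8: P2@Q0 runs 2, rem=5, I/O yield, promote→Q0. Q0=[P3,P2] Q1=[P1] Q2=[]
t=8-10: P3@Q0 runs 2, rem=5, I/O yield, promote→Q0. Q0=[P2,P3] Q1=[P1] Q2=[]
t=10-12: P2@Q0 runs 2, rem=3, I/O yield, promote→Q0. Q0=[P3,P2] Q1=[P1] Q2=[]
t=12-14: P3@Q0 runs 2, rem=3, I/O yield, promote→Q0. Q0=[P2,P3] Q1=[P1] Q2=[]
t=14-16: P2@Q0 runs 2, rem=1, I/O yield, promote→Q0. Q0=[P3,P2] Q1=[P1] Q2=[]
t=16-18: P3@Q0 runs 2, rem=1, I/O yield, promote→Q0. Q0=[P2,P3] Q1=[P1] Q2=[]
t=18-19: P2@Q0 runs 1, rem=0, completes. Q0=[P3] Q1=[P1] Q2=[]
t=19-20: P3@Q0 runs 1, rem=0, completes. Q0=[] Q1=[P1] Q2=[]
t=20-22: P1@Q1 runs 2, rem=0, completes. Q0=[] Q1=[] Q2=[]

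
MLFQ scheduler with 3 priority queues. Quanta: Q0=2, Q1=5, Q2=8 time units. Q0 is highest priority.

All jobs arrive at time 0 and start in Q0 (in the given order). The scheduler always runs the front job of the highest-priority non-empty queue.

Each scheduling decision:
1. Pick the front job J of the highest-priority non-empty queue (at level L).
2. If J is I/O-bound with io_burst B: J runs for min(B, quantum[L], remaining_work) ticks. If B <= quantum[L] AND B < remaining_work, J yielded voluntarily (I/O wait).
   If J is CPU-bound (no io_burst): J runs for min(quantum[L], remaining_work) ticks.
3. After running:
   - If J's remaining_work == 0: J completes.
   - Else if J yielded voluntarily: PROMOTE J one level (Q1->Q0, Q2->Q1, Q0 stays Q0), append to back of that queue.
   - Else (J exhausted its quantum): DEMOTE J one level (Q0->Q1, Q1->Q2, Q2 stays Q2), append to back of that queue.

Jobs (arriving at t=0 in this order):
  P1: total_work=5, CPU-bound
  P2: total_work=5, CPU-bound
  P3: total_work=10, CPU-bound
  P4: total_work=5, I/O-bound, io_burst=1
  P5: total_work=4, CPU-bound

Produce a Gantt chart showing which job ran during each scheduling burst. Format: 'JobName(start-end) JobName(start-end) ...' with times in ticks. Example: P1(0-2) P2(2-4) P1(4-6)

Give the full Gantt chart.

Answer: P1(0-2) P2(2-4) P3(4-6) P4(6-7) P5(7-9) P4(9-10) P4(10-11) P4(11-12) P4(12-13) P1(13-16) P2(16-19) P3(19-24) P5(24-26) P3(26-29)

Derivation:
t=0-2: P1@Q0 runs 2, rem=3, quantum used, demote→Q1. Q0=[P2,P3,P4,P5] Q1=[P1] Q2=[]
t=2-4: P2@Q0 runs 2, rem=3, quantum used, demote→Q1. Q0=[P3,P4,P5] Q1=[P1,P2] Q2=[]
t=4-6: P3@Q0 runs 2, rem=8, quantum used, demote→Q1. Q0=[P4,P5] Q1=[P1,P2,P3] Q2=[]
t=6-7: P4@Q0 runs 1, rem=4, I/O yield, promote→Q0. Q0=[P5,P4] Q1=[P1,P2,P3] Q2=[]
t=7-9: P5@Q0 runs 2, rem=2, quantum used, demote→Q1. Q0=[P4] Q1=[P1,P2,P3,P5] Q2=[]
t=9-10: P4@Q0 runs 1, rem=3, I/O yield, promote→Q0. Q0=[P4] Q1=[P1,P2,P3,P5] Q2=[]
t=10-11: P4@Q0 runs 1, rem=2, I/O yield, promote→Q0. Q0=[P4] Q1=[P1,P2,P3,P5] Q2=[]
t=11-12: P4@Q0 runs 1, rem=1, I/O yield, promote→Q0. Q0=[P4] Q1=[P1,P2,P3,P5] Q2=[]
t=12-13: P4@Q0 runs 1, rem=0, completes. Q0=[] Q1=[P1,P2,P3,P5] Q2=[]
t=13-16: P1@Q1 runs 3, rem=0, completes. Q0=[] Q1=[P2,P3,P5] Q2=[]
t=16-19: P2@Q1 runs 3, rem=0, completes. Q0=[] Q1=[P3,P5] Q2=[]
t=19-24: P3@Q1 runs 5, rem=3, quantum used, demote→Q2. Q0=[] Q1=[P5] Q2=[P3]
t=24-26: P5@Q1 runs 2, rem=0, completes. Q0=[] Q1=[] Q2=[P3]
t=26-29: P3@Q2 runs 3, rem=0, completes. Q0=[] Q1=[] Q2=[]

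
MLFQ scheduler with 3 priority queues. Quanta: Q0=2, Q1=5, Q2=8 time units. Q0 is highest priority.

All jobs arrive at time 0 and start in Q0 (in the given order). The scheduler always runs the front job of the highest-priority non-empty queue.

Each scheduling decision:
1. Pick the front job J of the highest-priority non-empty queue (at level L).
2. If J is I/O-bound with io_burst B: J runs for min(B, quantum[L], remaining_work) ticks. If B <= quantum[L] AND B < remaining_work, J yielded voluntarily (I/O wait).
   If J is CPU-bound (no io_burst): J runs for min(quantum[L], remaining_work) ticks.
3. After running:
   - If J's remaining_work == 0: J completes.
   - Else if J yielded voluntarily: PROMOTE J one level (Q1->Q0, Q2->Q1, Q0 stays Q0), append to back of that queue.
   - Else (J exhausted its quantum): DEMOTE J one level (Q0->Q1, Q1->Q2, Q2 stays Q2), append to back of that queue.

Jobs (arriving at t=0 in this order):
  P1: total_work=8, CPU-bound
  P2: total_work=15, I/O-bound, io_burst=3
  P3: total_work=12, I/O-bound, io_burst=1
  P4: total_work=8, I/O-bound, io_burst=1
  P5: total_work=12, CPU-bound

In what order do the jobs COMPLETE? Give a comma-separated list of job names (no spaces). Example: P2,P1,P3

t=0-2: P1@Q0 runs 2, rem=6, quantum used, demote→Q1. Q0=[P2,P3,P4,P5] Q1=[P1] Q2=[]
t=2-4: P2@Q0 runs 2, rem=13, quantum used, demote→Q1. Q0=[P3,P4,P5] Q1=[P1,P2] Q2=[]
t=4-5: P3@Q0 runs 1, rem=11, I/O yield, promote→Q0. Q0=[P4,P5,P3] Q1=[P1,P2] Q2=[]
t=5-6: P4@Q0 runs 1, rem=7, I/O yield, promote→Q0. Q0=[P5,P3,P4] Q1=[P1,P2] Q2=[]
t=6-8: P5@Q0 runs 2, rem=10, quantum used, demote→Q1. Q0=[P3,P4] Q1=[P1,P2,P5] Q2=[]
t=8-9: P3@Q0 runs 1, rem=10, I/O yield, promote→Q0. Q0=[P4,P3] Q1=[P1,P2,P5] Q2=[]
t=9-10: P4@Q0 runs 1, rem=6, I/O yield, promote→Q0. Q0=[P3,P4] Q1=[P1,P2,P5] Q2=[]
t=10-11: P3@Q0 runs 1, rem=9, I/O yield, promote→Q0. Q0=[P4,P3] Q1=[P1,P2,P5] Q2=[]
t=11-12: P4@Q0 runs 1, rem=5, I/O yield, promote→Q0. Q0=[P3,P4] Q1=[P1,P2,P5] Q2=[]
t=12-13: P3@Q0 runs 1, rem=8, I/O yield, promote→Q0. Q0=[P4,P3] Q1=[P1,P2,P5] Q2=[]
t=13-14: P4@Q0 runs 1, rem=4, I/O yield, promote→Q0. Q0=[P3,P4] Q1=[P1,P2,P5] Q2=[]
t=14-15: P3@Q0 runs 1, rem=7, I/O yield, promote→Q0. Q0=[P4,P3] Q1=[P1,P2,P5] Q2=[]
t=15-16: P4@Q0 runs 1, rem=3, I/O yield, promote→Q0. Q0=[P3,P4] Q1=[P1,P2,P5] Q2=[]
t=16-17: P3@Q0 runs 1, rem=6, I/O yield, promote→Q0. Q0=[P4,P3] Q1=[P1,P2,P5] Q2=[]
t=17-18: P4@Q0 runs 1, rem=2, I/O yield, promote→Q0. Q0=[P3,P4] Q1=[P1,P2,P5] Q2=[]
t=18-19: P3@Q0 runs 1, rem=5, I/O yield, promote→Q0. Q0=[P4,P3] Q1=[P1,P2,P5] Q2=[]
t=19-20: P4@Q0 runs 1, rem=1, I/O yield, promote→Q0. Q0=[P3,P4] Q1=[P1,P2,P5] Q2=[]
t=20-21: P3@Q0 runs 1, rem=4, I/O yield, promote→Q0. Q0=[P4,P3] Q1=[P1,P2,P5] Q2=[]
t=21-22: P4@Q0 runs 1, rem=0, completes. Q0=[P3] Q1=[P1,P2,P5] Q2=[]
t=22-23: P3@Q0 runs 1, rem=3, I/O yield, promote→Q0. Q0=[P3] Q1=[P1,P2,P5] Q2=[]
t=23-24: P3@Q0 runs 1, rem=2, I/O yield, promote→Q0. Q0=[P3] Q1=[P1,P2,P5] Q2=[]
t=24-25: P3@Q0 runs 1, rem=1, I/O yield, promote→Q0. Q0=[P3] Q1=[P1,P2,P5] Q2=[]
t=25-26: P3@Q0 runs 1, rem=0, completes. Q0=[] Q1=[P1,P2,P5] Q2=[]
t=26-31: P1@Q1 runs 5, rem=1, quantum used, demote→Q2. Q0=[] Q1=[P2,P5] Q2=[P1]
t=31-34: P2@Q1 runs 3, rem=10, I/O yield, promote→Q0. Q0=[P2] Q1=[P5] Q2=[P1]
t=34-36: P2@Q0 runs 2, rem=8, quantum used, demote→Q1. Q0=[] Q1=[P5,P2] Q2=[P1]
t=36-41: P5@Q1 runs 5, rem=5, quantum used, demote→Q2. Q0=[] Q1=[P2] Q2=[P1,P5]
t=41-44: P2@Q1 runs 3, rem=5, I/O yield, promote→Q0. Q0=[P2] Q1=[] Q2=[P1,P5]
t=44-46: P2@Q0 runs 2, rem=3, quantum used, demote→Q1. Q0=[] Q1=[P2] Q2=[P1,P5]
t=46-49: P2@Q1 runs 3, rem=0, completes. Q0=[] Q1=[] Q2=[P1,P5]
t=49-50: P1@Q2 runs 1, rem=0, completes. Q0=[] Q1=[] Q2=[P5]
t=50-55: P5@Q2 runs 5, rem=0, completes. Q0=[] Q1=[] Q2=[]

Answer: P4,P3,P2,P1,P5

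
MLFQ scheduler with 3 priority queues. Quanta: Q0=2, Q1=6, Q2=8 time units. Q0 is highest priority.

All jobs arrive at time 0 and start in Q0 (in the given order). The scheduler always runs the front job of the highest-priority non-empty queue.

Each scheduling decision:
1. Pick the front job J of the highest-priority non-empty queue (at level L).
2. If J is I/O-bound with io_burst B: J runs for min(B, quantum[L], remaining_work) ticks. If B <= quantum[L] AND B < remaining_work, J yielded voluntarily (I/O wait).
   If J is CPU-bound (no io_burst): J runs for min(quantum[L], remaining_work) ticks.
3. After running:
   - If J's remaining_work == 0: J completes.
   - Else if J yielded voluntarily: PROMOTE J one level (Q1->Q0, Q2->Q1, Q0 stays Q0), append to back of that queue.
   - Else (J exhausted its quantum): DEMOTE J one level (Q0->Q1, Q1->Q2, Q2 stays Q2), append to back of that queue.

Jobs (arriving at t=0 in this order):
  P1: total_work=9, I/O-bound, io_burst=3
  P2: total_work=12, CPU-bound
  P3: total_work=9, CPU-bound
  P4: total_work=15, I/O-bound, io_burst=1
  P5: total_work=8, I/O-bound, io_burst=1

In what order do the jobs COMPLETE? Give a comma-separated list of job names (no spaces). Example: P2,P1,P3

Answer: P5,P4,P1,P2,P3

Derivation:
t=0-2: P1@Q0 runs 2, rem=7, quantum used, demote→Q1. Q0=[P2,P3,P4,P5] Q1=[P1] Q2=[]
t=2-4: P2@Q0 runs 2, rem=10, quantum used, demote→Q1. Q0=[P3,P4,P5] Q1=[P1,P2] Q2=[]
t=4-6: P3@Q0 runs 2, rem=7, quantum used, demote→Q1. Q0=[P4,P5] Q1=[P1,P2,P3] Q2=[]
t=6-7: P4@Q0 runs 1, rem=14, I/O yield, promote→Q0. Q0=[P5,P4] Q1=[P1,P2,P3] Q2=[]
t=7-8: P5@Q0 runs 1, rem=7, I/O yield, promote→Q0. Q0=[P4,P5] Q1=[P1,P2,P3] Q2=[]
t=8-9: P4@Q0 runs 1, rem=13, I/O yield, promote→Q0. Q0=[P5,P4] Q1=[P1,P2,P3] Q2=[]
t=9-10: P5@Q0 runs 1, rem=6, I/O yield, promote→Q0. Q0=[P4,P5] Q1=[P1,P2,P3] Q2=[]
t=10-11: P4@Q0 runs 1, rem=12, I/O yield, promote→Q0. Q0=[P5,P4] Q1=[P1,P2,P3] Q2=[]
t=11-12: P5@Q0 runs 1, rem=5, I/O yield, promote→Q0. Q0=[P4,P5] Q1=[P1,P2,P3] Q2=[]
t=12-13: P4@Q0 runs 1, rem=11, I/O yield, promote→Q0. Q0=[P5,P4] Q1=[P1,P2,P3] Q2=[]
t=13-14: P5@Q0 runs 1, rem=4, I/O yield, promote→Q0. Q0=[P4,P5] Q1=[P1,P2,P3] Q2=[]
t=14-15: P4@Q0 runs 1, rem=10, I/O yield, promote→Q0. Q0=[P5,P4] Q1=[P1,P2,P3] Q2=[]
t=15-16: P5@Q0 runs 1, rem=3, I/O yield, promote→Q0. Q0=[P4,P5] Q1=[P1,P2,P3] Q2=[]
t=16-17: P4@Q0 runs 1, rem=9, I/O yield, promote→Q0. Q0=[P5,P4] Q1=[P1,P2,P3] Q2=[]
t=17-18: P5@Q0 runs 1, rem=2, I/O yield, promote→Q0. Q0=[P4,P5] Q1=[P1,P2,P3] Q2=[]
t=18-19: P4@Q0 runs 1, rem=8, I/O yield, promote→Q0. Q0=[P5,P4] Q1=[P1,P2,P3] Q2=[]
t=19-20: P5@Q0 runs 1, rem=1, I/O yield, promote→Q0. Q0=[P4,P5] Q1=[P1,P2,P3] Q2=[]
t=20-21: P4@Q0 runs 1, rem=7, I/O yield, promote→Q0. Q0=[P5,P4] Q1=[P1,P2,P3] Q2=[]
t=21-22: P5@Q0 runs 1, rem=0, completes. Q0=[P4] Q1=[P1,P2,P3] Q2=[]
t=22-23: P4@Q0 runs 1, rem=6, I/O yield, promote→Q0. Q0=[P4] Q1=[P1,P2,P3] Q2=[]
t=23-24: P4@Q0 runs 1, rem=5, I/O yield, promote→Q0. Q0=[P4] Q1=[P1,P2,P3] Q2=[]
t=24-25: P4@Q0 runs 1, rem=4, I/O yield, promote→Q0. Q0=[P4] Q1=[P1,P2,P3] Q2=[]
t=25-26: P4@Q0 runs 1, rem=3, I/O yield, promote→Q0. Q0=[P4] Q1=[P1,P2,P3] Q2=[]
t=26-27: P4@Q0 runs 1, rem=2, I/O yield, promote→Q0. Q0=[P4] Q1=[P1,P2,P3] Q2=[]
t=27-28: P4@Q0 runs 1, rem=1, I/O yield, promote→Q0. Q0=[P4] Q1=[P1,P2,P3] Q2=[]
t=28-29: P4@Q0 runs 1, rem=0, completes. Q0=[] Q1=[P1,P2,P3] Q2=[]
t=29-32: P1@Q1 runs 3, rem=4, I/O yield, promote→Q0. Q0=[P1] Q1=[P2,P3] Q2=[]
t=32-34: P1@Q0 runs 2, rem=2, quantum used, demote→Q1. Q0=[] Q1=[P2,P3,P1] Q2=[]
t=34-40: P2@Q1 runs 6, rem=4, quantum used, demote→Q2. Q0=[] Q1=[P3,P1] Q2=[P2]
t=40-46: P3@Q1 runs 6, rem=1, quantum used, demote→Q2. Q0=[] Q1=[P1] Q2=[P2,P3]
t=46-48: P1@Q1 runs 2, rem=0, completes. Q0=[] Q1=[] Q2=[P2,P3]
t=48-52: P2@Q2 runs 4, rem=0, completes. Q0=[] Q1=[] Q2=[P3]
t=52-53: P3@Q2 runs 1, rem=0, completes. Q0=[] Q1=[] Q2=[]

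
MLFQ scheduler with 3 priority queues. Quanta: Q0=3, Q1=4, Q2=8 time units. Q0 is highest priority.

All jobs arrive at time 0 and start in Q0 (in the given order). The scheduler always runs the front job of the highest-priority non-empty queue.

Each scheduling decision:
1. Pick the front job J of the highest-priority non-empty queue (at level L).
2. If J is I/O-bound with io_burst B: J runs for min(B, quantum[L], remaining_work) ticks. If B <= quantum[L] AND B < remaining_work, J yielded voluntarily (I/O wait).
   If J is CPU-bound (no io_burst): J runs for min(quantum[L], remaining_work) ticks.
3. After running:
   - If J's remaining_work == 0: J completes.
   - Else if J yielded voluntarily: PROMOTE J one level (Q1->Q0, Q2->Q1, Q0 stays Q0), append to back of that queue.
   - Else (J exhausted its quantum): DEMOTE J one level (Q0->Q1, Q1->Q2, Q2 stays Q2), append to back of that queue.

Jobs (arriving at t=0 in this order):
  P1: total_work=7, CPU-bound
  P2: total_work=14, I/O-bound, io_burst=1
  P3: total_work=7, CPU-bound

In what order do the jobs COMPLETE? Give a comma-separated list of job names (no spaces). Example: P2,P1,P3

Answer: P2,P1,P3

Derivation:
t=0-3: P1@Q0 runs 3, rem=4, quantum used, demote→Q1. Q0=[P2,P3] Q1=[P1] Q2=[]
t=3-4: P2@Q0 runs 1, rem=13, I/O yield, promote→Q0. Q0=[P3,P2] Q1=[P1] Q2=[]
t=4-7: P3@Q0 runs 3, rem=4, quantum used, demote→Q1. Q0=[P2] Q1=[P1,P3] Q2=[]
t=7-8: P2@Q0 runs 1, rem=12, I/O yield, promote→Q0. Q0=[P2] Q1=[P1,P3] Q2=[]
t=8-9: P2@Q0 runs 1, rem=11, I/O yield, promote→Q0. Q0=[P2] Q1=[P1,P3] Q2=[]
t=9-10: P2@Q0 runs 1, rem=10, I/O yield, promote→Q0. Q0=[P2] Q1=[P1,P3] Q2=[]
t=10-11: P2@Q0 runs 1, rem=9, I/O yield, promote→Q0. Q0=[P2] Q1=[P1,P3] Q2=[]
t=11-12: P2@Q0 runs 1, rem=8, I/O yield, promote→Q0. Q0=[P2] Q1=[P1,P3] Q2=[]
t=12-13: P2@Q0 runs 1, rem=7, I/O yield, promote→Q0. Q0=[P2] Q1=[P1,P3] Q2=[]
t=13-14: P2@Q0 runs 1, rem=6, I/O yield, promote→Q0. Q0=[P2] Q1=[P1,P3] Q2=[]
t=14-15: P2@Q0 runs 1, rem=5, I/O yield, promote→Q0. Q0=[P2] Q1=[P1,P3] Q2=[]
t=15-16: P2@Q0 runs 1, rem=4, I/O yield, promote→Q0. Q0=[P2] Q1=[P1,P3] Q2=[]
t=16-17: P2@Q0 runs 1, rem=3, I/O yield, promote→Q0. Q0=[P2] Q1=[P1,P3] Q2=[]
t=17-18: P2@Q0 runs 1, rem=2, I/O yield, promote→Q0. Q0=[P2] Q1=[P1,P3] Q2=[]
t=18-19: P2@Q0 runs 1, rem=1, I/O yield, promote→Q0. Q0=[P2] Q1=[P1,P3] Q2=[]
t=19-20: P2@Q0 runs 1, rem=0, completes. Q0=[] Q1=[P1,P3] Q2=[]
t=20-24: P1@Q1 runs 4, rem=0, completes. Q0=[] Q1=[P3] Q2=[]
t=24-28: P3@Q1 runs 4, rem=0, completes. Q0=[] Q1=[] Q2=[]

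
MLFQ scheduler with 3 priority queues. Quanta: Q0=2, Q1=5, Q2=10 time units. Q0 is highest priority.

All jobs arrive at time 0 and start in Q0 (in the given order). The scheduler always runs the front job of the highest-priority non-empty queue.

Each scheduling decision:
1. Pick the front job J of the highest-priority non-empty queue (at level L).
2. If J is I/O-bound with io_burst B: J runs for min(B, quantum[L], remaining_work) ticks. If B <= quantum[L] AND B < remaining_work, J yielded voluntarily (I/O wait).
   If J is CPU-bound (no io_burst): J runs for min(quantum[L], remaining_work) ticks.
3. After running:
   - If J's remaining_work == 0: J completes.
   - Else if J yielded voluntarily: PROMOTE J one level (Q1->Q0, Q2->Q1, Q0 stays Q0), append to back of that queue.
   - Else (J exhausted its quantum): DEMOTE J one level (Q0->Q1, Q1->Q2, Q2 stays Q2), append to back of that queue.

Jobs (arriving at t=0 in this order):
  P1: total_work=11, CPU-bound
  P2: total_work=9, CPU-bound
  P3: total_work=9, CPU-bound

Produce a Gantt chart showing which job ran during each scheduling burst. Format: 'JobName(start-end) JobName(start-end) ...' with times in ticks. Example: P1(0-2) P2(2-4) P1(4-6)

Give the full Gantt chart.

Answer: P1(0-2) P2(2-4) P3(4-6) P1(6-11) P2(11-16) P3(16-21) P1(21-25) P2(25-27) P3(27-29)

Derivation:
t=0-2: P1@Q0 runs 2, rem=9, quantum used, demote→Q1. Q0=[P2,P3] Q1=[P1] Q2=[]
t=2-4: P2@Q0 runs 2, rem=7, quantum used, demote→Q1. Q0=[P3] Q1=[P1,P2] Q2=[]
t=4-6: P3@Q0 runs 2, rem=7, quantum used, demote→Q1. Q0=[] Q1=[P1,P2,P3] Q2=[]
t=6-11: P1@Q1 runs 5, rem=4, quantum used, demote→Q2. Q0=[] Q1=[P2,P3] Q2=[P1]
t=11-16: P2@Q1 runs 5, rem=2, quantum used, demote→Q2. Q0=[] Q1=[P3] Q2=[P1,P2]
t=16-21: P3@Q1 runs 5, rem=2, quantum used, demote→Q2. Q0=[] Q1=[] Q2=[P1,P2,P3]
t=21-25: P1@Q2 runs 4, rem=0, completes. Q0=[] Q1=[] Q2=[P2,P3]
t=25-27: P2@Q2 runs 2, rem=0, completes. Q0=[] Q1=[] Q2=[P3]
t=27-29: P3@Q2 runs 2, rem=0, completes. Q0=[] Q1=[] Q2=[]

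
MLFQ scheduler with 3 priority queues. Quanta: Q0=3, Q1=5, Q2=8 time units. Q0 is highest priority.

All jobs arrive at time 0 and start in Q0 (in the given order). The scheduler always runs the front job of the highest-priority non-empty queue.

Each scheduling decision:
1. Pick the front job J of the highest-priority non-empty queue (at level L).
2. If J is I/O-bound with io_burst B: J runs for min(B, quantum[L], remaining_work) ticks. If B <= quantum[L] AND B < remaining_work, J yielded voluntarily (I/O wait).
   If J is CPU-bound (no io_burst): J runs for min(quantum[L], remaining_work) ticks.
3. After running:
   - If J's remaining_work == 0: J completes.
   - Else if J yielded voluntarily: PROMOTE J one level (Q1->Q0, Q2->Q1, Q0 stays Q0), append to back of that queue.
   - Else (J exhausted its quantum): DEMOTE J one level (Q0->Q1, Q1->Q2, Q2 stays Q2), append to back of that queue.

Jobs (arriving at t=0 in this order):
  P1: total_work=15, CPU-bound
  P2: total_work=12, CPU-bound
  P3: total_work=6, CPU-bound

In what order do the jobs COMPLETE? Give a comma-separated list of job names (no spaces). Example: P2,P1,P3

Answer: P3,P1,P2

Derivation:
t=0-3: P1@Q0 runs 3, rem=12, quantum used, demote→Q1. Q0=[P2,P3] Q1=[P1] Q2=[]
t=3-6: P2@Q0 runs 3, rem=9, quantum used, demote→Q1. Q0=[P3] Q1=[P1,P2] Q2=[]
t=6-9: P3@Q0 runs 3, rem=3, quantum used, demote→Q1. Q0=[] Q1=[P1,P2,P3] Q2=[]
t=9-14: P1@Q1 runs 5, rem=7, quantum used, demote→Q2. Q0=[] Q1=[P2,P3] Q2=[P1]
t=14-19: P2@Q1 runs 5, rem=4, quantum used, demote→Q2. Q0=[] Q1=[P3] Q2=[P1,P2]
t=19-22: P3@Q1 runs 3, rem=0, completes. Q0=[] Q1=[] Q2=[P1,P2]
t=22-29: P1@Q2 runs 7, rem=0, completes. Q0=[] Q1=[] Q2=[P2]
t=29-33: P2@Q2 runs 4, rem=0, completes. Q0=[] Q1=[] Q2=[]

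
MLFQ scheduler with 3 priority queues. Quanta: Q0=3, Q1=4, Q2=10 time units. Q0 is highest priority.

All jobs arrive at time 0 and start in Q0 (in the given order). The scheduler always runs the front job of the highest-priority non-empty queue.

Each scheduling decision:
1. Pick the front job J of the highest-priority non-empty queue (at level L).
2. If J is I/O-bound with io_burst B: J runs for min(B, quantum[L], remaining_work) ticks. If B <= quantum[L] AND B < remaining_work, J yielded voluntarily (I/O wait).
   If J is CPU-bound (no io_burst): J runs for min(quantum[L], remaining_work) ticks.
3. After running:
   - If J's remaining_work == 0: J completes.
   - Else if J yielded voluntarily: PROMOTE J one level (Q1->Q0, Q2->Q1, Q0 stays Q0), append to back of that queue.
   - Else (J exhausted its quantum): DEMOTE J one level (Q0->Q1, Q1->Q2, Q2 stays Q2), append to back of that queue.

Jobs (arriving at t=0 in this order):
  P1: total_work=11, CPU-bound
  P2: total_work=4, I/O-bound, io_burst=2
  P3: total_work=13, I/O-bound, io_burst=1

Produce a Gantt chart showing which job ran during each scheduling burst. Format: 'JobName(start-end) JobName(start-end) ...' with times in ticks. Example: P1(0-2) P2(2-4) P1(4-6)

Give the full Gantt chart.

Answer: P1(0-3) P2(3-5) P3(5-6) P2(6-8) P3(8-9) P3(9-10) P3(10-11) P3(11-12) P3(12-13) P3(13-14) P3(14-15) P3(15-16) P3(16-17) P3(17-18) P3(18-19) P3(19-20) P1(20-24) P1(24-28)

Derivation:
t=0-3: P1@Q0 runs 3, rem=8, quantum used, demote→Q1. Q0=[P2,P3] Q1=[P1] Q2=[]
t=3-5: P2@Q0 runs 2, rem=2, I/O yield, promote→Q0. Q0=[P3,P2] Q1=[P1] Q2=[]
t=5-6: P3@Q0 runs 1, rem=12, I/O yield, promote→Q0. Q0=[P2,P3] Q1=[P1] Q2=[]
t=6-8: P2@Q0 runs 2, rem=0, completes. Q0=[P3] Q1=[P1] Q2=[]
t=8-9: P3@Q0 runs 1, rem=11, I/O yield, promote→Q0. Q0=[P3] Q1=[P1] Q2=[]
t=9-10: P3@Q0 runs 1, rem=10, I/O yield, promote→Q0. Q0=[P3] Q1=[P1] Q2=[]
t=10-11: P3@Q0 runs 1, rem=9, I/O yield, promote→Q0. Q0=[P3] Q1=[P1] Q2=[]
t=11-12: P3@Q0 runs 1, rem=8, I/O yield, promote→Q0. Q0=[P3] Q1=[P1] Q2=[]
t=12-13: P3@Q0 runs 1, rem=7, I/O yield, promote→Q0. Q0=[P3] Q1=[P1] Q2=[]
t=13-14: P3@Q0 runs 1, rem=6, I/O yield, promote→Q0. Q0=[P3] Q1=[P1] Q2=[]
t=14-15: P3@Q0 runs 1, rem=5, I/O yield, promote→Q0. Q0=[P3] Q1=[P1] Q2=[]
t=15-16: P3@Q0 runs 1, rem=4, I/O yield, promote→Q0. Q0=[P3] Q1=[P1] Q2=[]
t=16-17: P3@Q0 runs 1, rem=3, I/O yield, promote→Q0. Q0=[P3] Q1=[P1] Q2=[]
t=17-18: P3@Q0 runs 1, rem=2, I/O yield, promote→Q0. Q0=[P3] Q1=[P1] Q2=[]
t=18-19: P3@Q0 runs 1, rem=1, I/O yield, promote→Q0. Q0=[P3] Q1=[P1] Q2=[]
t=19-20: P3@Q0 runs 1, rem=0, completes. Q0=[] Q1=[P1] Q2=[]
t=20-24: P1@Q1 runs 4, rem=4, quantum used, demote→Q2. Q0=[] Q1=[] Q2=[P1]
t=24-28: P1@Q2 runs 4, rem=0, completes. Q0=[] Q1=[] Q2=[]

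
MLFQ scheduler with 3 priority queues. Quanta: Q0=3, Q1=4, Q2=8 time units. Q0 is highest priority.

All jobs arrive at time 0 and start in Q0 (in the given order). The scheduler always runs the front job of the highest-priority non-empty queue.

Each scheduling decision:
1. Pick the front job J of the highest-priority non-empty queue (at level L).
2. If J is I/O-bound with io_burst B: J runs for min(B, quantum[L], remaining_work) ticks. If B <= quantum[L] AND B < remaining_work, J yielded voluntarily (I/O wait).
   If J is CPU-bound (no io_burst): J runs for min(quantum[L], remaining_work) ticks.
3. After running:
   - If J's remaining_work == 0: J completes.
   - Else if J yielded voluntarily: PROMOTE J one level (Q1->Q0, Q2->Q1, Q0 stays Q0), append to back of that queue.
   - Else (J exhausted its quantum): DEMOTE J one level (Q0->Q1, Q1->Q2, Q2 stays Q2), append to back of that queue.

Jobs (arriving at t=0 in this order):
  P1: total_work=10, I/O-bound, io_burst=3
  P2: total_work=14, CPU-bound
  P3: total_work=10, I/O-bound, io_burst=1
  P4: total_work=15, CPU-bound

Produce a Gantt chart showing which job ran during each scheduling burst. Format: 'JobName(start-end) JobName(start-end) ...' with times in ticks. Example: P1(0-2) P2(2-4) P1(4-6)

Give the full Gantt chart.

t=0-3: P1@Q0 runs 3, rem=7, I/O yield, promote→Q0. Q0=[P2,P3,P4,P1] Q1=[] Q2=[]
t=3-6: P2@Q0 runs 3, rem=11, quantum used, demote→Q1. Q0=[P3,P4,P1] Q1=[P2] Q2=[]
t=6-7: P3@Q0 runs 1, rem=9, I/O yield, promote→Q0. Q0=[P4,P1,P3] Q1=[P2] Q2=[]
t=7-10: P4@Q0 runs 3, rem=12, quantum used, demote→Q1. Q0=[P1,P3] Q1=[P2,P4] Q2=[]
t=10-13: P1@Q0 runs 3, rem=4, I/O yield, promote→Q0. Q0=[P3,P1] Q1=[P2,P4] Q2=[]
t=13-14: P3@Q0 runs 1, rem=8, I/O yield, promote→Q0. Q0=[P1,P3] Q1=[P2,P4] Q2=[]
t=14-17: P1@Q0 runs 3, rem=1, I/O yield, promote→Q0. Q0=[P3,P1] Q1=[P2,P4] Q2=[]
t=17-18: P3@Q0 runs 1, rem=7, I/O yield, promote→Q0. Q0=[P1,P3] Q1=[P2,P4] Q2=[]
t=18-19: P1@Q0 runs 1, rem=0, completes. Q0=[P3] Q1=[P2,P4] Q2=[]
t=19-20: P3@Q0 runs 1, rem=6, I/O yield, promote→Q0. Q0=[P3] Q1=[P2,P4] Q2=[]
t=20-21: P3@Q0 runs 1, rem=5, I/O yield, promote→Q0. Q0=[P3] Q1=[P2,P4] Q2=[]
t=21-22: P3@Q0 runs 1, rem=4, I/O yield, promote→Q0. Q0=[P3] Q1=[P2,P4] Q2=[]
t=22-23: P3@Q0 runs 1, rem=3, I/O yield, promote→Q0. Q0=[P3] Q1=[P2,P4] Q2=[]
t=23-24: P3@Q0 runs 1, rem=2, I/O yield, promote→Q0. Q0=[P3] Q1=[P2,P4] Q2=[]
t=24-25: P3@Q0 runs 1, rem=1, I/O yield, promote→Q0. Q0=[P3] Q1=[P2,P4] Q2=[]
t=25-26: P3@Q0 runs 1, rem=0, completes. Q0=[] Q1=[P2,P4] Q2=[]
t=26-30: P2@Q1 runs 4, rem=7, quantum used, demote→Q2. Q0=[] Q1=[P4] Q2=[P2]
t=30-34: P4@Q1 runs 4, rem=8, quantum used, demote→Q2. Q0=[] Q1=[] Q2=[P2,P4]
t=34-41: P2@Q2 runs 7, rem=0, completes. Q0=[] Q1=[] Q2=[P4]
t=41-49: P4@Q2 runs 8, rem=0, completes. Q0=[] Q1=[] Q2=[]

Answer: P1(0-3) P2(3-6) P3(6-7) P4(7-10) P1(10-13) P3(13-14) P1(14-17) P3(17-18) P1(18-19) P3(19-20) P3(20-21) P3(21-22) P3(22-23) P3(23-24) P3(24-25) P3(25-26) P2(26-30) P4(30-34) P2(34-41) P4(41-49)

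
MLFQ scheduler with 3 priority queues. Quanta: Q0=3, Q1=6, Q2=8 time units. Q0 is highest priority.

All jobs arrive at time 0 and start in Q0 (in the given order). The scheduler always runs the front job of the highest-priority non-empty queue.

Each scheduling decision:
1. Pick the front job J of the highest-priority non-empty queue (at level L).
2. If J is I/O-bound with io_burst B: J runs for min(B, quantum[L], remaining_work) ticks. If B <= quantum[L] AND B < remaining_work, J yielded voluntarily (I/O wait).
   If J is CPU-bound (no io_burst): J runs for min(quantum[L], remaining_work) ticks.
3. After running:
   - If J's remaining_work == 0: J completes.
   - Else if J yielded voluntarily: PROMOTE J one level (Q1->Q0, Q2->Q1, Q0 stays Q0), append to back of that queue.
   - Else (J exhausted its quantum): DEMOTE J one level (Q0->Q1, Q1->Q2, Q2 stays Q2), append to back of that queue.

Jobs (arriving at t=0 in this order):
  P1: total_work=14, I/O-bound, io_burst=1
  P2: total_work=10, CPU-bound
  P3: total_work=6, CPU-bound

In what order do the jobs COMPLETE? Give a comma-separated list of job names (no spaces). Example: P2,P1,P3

t=0-1: P1@Q0 runs 1, rem=13, I/O yield, promote→Q0. Q0=[P2,P3,P1] Q1=[] Q2=[]
t=1-4: P2@Q0 runs 3, rem=7, quantum used, demote→Q1. Q0=[P3,P1] Q1=[P2] Q2=[]
t=4-7: P3@Q0 runs 3, rem=3, quantum used, demote→Q1. Q0=[P1] Q1=[P2,P3] Q2=[]
t=7-8: P1@Q0 runs 1, rem=12, I/O yield, promote→Q0. Q0=[P1] Q1=[P2,P3] Q2=[]
t=8-9: P1@Q0 runs 1, rem=11, I/O yield, promote→Q0. Q0=[P1] Q1=[P2,P3] Q2=[]
t=9-10: P1@Q0 runs 1, rem=10, I/O yield, promote→Q0. Q0=[P1] Q1=[P2,P3] Q2=[]
t=10-11: P1@Q0 runs 1, rem=9, I/O yield, promote→Q0. Q0=[P1] Q1=[P2,P3] Q2=[]
t=11-12: P1@Q0 runs 1, rem=8, I/O yield, promote→Q0. Q0=[P1] Q1=[P2,P3] Q2=[]
t=12-13: P1@Q0 runs 1, rem=7, I/O yield, promote→Q0. Q0=[P1] Q1=[P2,P3] Q2=[]
t=13-14: P1@Q0 runs 1, rem=6, I/O yield, promote→Q0. Q0=[P1] Q1=[P2,P3] Q2=[]
t=14-15: P1@Q0 runs 1, rem=5, I/O yield, promote→Q0. Q0=[P1] Q1=[P2,P3] Q2=[]
t=15-16: P1@Q0 runs 1, rem=4, I/O yield, promote→Q0. Q0=[P1] Q1=[P2,P3] Q2=[]
t=16-17: P1@Q0 runs 1, rem=3, I/O yield, promote→Q0. Q0=[P1] Q1=[P2,P3] Q2=[]
t=17-18: P1@Q0 runs 1, rem=2, I/O yield, promote→Q0. Q0=[P1] Q1=[P2,P3] Q2=[]
t=18-19: P1@Q0 runs 1, rem=1, I/O yield, promote→Q0. Q0=[P1] Q1=[P2,P3] Q2=[]
t=19-20: P1@Q0 runs 1, rem=0, completes. Q0=[] Q1=[P2,P3] Q2=[]
t=20-26: P2@Q1 runs 6, rem=1, quantum used, demote→Q2. Q0=[] Q1=[P3] Q2=[P2]
t=26-29: P3@Q1 runs 3, rem=0, completes. Q0=[] Q1=[] Q2=[P2]
t=29-30: P2@Q2 runs 1, rem=0, completes. Q0=[] Q1=[] Q2=[]

Answer: P1,P3,P2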